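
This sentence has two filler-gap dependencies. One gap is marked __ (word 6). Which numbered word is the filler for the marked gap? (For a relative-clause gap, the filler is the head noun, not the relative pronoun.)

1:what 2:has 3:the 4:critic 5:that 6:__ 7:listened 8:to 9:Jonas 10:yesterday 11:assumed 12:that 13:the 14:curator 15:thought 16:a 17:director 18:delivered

The marked gap is inside the relative clause, the subject of "listened".
Its filler is the head noun "critic" (via "that"), at word 4.
(The other dependency links word 1 to a gap after word 18.)

4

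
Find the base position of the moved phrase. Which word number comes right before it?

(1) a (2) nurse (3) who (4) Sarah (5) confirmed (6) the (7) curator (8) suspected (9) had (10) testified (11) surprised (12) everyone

8

The displaced element is "a nurse" (word 2).
It is linked across 2 clause boundaries (Ø → Ø).
It functions as the subject of "testified", so the gap sits immediately after word 8 ("suspected").
Base order: Sarah confirmed the curator suspected that a nurse had testified.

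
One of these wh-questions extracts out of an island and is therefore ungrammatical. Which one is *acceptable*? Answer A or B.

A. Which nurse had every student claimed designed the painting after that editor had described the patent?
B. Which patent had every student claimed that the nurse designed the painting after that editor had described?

In B, the wh-phrase is extracted from inside an adjunct island (introduced by "after"), which blocks movement.
In A, the extraction path crosses only that-complement boundaries, which are transparent.
So A is grammatical.

A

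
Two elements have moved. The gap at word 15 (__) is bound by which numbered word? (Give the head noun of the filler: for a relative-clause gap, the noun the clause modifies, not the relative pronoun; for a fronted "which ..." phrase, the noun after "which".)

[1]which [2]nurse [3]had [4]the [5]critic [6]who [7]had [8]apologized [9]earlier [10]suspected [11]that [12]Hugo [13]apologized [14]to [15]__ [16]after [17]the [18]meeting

2

The marked gap is the object of the preposition "to" of "apologized".
Its filler is the fronted wh-phrase "which nurse", at word 2.
(The other dependency links word 5 to a gap after word 6.)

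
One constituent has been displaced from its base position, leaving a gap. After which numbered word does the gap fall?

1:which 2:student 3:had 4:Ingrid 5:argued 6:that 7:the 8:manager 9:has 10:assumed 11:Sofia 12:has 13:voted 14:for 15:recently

14

The displaced element is "which student" (word 2).
It is linked across 2 clause boundaries (that → Ø).
It functions as the object of the preposition "for" of "voted", so the gap sits immediately after word 14 ("for").
Base order: Ingrid had argued that the manager has assumed Sofia has voted for which student recently.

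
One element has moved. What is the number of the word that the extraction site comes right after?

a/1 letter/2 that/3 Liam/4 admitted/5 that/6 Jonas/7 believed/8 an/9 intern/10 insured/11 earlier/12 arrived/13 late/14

11

The displaced element is "a letter" (word 2).
It is linked across 2 clause boundaries (that → Ø).
It functions as the direct object of "insured", so the gap sits immediately after word 11 ("insured").
Base order: Liam admitted that Jonas believed an intern insured a letter earlier.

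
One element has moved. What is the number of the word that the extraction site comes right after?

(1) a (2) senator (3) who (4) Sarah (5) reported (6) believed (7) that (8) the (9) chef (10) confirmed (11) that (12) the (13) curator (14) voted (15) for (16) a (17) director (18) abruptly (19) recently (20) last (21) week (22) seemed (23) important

The displaced element is "a senator" (word 2).
It is linked across 1 clause boundary (Ø).
It functions as the subject of "believed", so the gap sits immediately after word 5 ("reported").
Base order: Sarah reported that a senator believed that the chef confirmed that the curator voted for a director abruptly recently last week.

5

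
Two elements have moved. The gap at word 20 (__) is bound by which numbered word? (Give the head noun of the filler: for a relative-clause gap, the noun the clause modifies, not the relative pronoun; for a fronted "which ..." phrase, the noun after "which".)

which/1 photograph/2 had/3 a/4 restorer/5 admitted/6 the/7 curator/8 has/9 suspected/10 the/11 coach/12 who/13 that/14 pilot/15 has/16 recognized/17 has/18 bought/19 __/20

The marked gap is the direct object of "bought".
Its filler is the fronted wh-phrase "which photograph", at word 2.
(The other dependency links word 12 to a gap after word 17.)

2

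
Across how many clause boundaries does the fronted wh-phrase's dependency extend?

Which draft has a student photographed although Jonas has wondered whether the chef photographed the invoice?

"which draft" originates inside the matrix clause — no clause boundary is crossed.

0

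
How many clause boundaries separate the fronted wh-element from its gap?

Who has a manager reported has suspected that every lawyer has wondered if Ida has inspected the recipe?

1

"who" is extracted from the subject of "suspected".
Boundaries crossed, outermost first: [Ø] — 1 in total.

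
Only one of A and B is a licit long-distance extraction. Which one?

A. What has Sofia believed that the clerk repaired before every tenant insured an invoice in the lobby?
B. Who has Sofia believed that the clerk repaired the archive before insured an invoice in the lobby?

In B, the wh-phrase is extracted from inside an adjunct island (introduced by "before"), which blocks movement.
In A, the extraction path crosses only that-complement boundaries, which are transparent.
So A is grammatical.

A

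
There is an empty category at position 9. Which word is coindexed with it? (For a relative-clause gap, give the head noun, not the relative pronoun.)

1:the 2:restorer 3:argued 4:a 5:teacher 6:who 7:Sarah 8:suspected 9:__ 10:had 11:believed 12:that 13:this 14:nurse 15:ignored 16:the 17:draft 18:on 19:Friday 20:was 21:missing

The gap at 9 is the subject of "believed", inside a relative clause.
The relative pronoun is "who" (word 6); it is bound by the head noun immediately before it.
Its filler is the head noun "teacher", at word 5.

5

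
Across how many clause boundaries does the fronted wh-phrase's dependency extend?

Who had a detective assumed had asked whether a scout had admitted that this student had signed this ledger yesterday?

"who" is extracted from the subject of "asked".
Boundaries crossed, outermost first: [Ø] — 1 in total.

1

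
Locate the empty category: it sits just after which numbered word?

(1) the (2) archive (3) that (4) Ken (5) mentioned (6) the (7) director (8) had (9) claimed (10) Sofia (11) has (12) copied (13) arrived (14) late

12

The displaced element is "the archive" (word 2).
It is linked across 2 clause boundaries (Ø → Ø).
It functions as the direct object of "copied", so the gap sits immediately after word 12 ("copied").
Base order: Ken mentioned the director had claimed Sofia has copied the archive.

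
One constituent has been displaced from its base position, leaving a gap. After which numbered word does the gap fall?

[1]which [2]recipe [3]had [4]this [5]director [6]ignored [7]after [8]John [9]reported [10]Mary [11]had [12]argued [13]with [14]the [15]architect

The displaced element is "which recipe" (word 2).
It functions as the direct object of "ignored", so the gap sits immediately after word 6 ("ignored").
Base order: This director had ignored which recipe after John reported Mary had argued with the architect.

6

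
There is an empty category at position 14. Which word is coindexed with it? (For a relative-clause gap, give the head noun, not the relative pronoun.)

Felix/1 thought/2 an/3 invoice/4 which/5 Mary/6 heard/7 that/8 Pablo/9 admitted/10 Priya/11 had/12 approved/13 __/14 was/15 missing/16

4

The gap at 14 is the object of "approved", inside a relative clause.
The relative pronoun is "which" (word 5); it is bound by the head noun immediately before it.
Its filler is the head noun "invoice", at word 4.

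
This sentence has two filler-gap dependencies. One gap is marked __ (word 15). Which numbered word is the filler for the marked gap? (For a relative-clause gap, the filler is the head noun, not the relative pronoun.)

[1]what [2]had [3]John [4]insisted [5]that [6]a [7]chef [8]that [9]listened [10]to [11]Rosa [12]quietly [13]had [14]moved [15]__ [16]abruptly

The marked gap is the direct object of "moved".
Its filler is the fronted wh-phrase "what", at word 1.
(The other dependency links word 7 to a gap after word 8.)

1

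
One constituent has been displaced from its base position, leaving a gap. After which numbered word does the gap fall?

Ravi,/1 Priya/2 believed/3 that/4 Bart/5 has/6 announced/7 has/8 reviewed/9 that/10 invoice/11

7

The displaced element is "Ravi" (word 1).
It is linked across 2 clause boundaries (that → Ø).
It functions as the subject of "reviewed", so the gap sits immediately after word 7 ("announced").
Base order: Priya believed that Bart has announced Ravi has reviewed that invoice.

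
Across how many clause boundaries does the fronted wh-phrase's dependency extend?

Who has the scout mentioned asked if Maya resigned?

1

"who" is extracted from the subject of "asked".
Boundaries crossed, outermost first: [Ø] — 1 in total.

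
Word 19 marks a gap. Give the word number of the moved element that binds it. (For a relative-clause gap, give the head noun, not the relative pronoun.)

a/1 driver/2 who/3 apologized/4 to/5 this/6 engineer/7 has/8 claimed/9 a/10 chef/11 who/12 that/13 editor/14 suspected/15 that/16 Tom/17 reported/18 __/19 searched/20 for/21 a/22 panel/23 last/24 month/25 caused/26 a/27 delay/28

11

The gap at 19 is the subject of "searched", inside a relative clause.
The relative pronoun is "who" (word 12); it is bound by the head noun immediately before it.
Its filler is the head noun "chef", at word 11.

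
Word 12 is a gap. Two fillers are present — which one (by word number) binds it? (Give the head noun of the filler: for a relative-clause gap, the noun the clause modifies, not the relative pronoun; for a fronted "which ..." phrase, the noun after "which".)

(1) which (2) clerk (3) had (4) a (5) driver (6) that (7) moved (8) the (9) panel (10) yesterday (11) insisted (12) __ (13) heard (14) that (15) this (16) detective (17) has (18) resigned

2

The marked gap is the subject of "heard".
Its filler is the fronted wh-phrase "which clerk", at word 2.
(The other dependency links word 5 to a gap after word 6.)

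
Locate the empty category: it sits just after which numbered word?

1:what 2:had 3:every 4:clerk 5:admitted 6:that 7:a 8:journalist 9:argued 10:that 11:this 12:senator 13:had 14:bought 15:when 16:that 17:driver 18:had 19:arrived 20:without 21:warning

14

The displaced element is "what" (word 1).
It is linked across 2 clause boundaries (that → that).
It functions as the direct object of "bought", so the gap sits immediately after word 14 ("bought").
Base order: Every clerk had admitted that a journalist argued that this senator had bought what when that driver had arrived without warning.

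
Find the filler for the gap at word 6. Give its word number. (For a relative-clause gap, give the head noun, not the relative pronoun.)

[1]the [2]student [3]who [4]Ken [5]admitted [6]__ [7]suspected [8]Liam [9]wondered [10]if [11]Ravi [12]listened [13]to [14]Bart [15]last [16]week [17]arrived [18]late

2

The gap at 6 is the subject of "suspected", inside a relative clause.
The relative pronoun is "who" (word 3); it is bound by the head noun immediately before it.
Its filler is the head noun "student", at word 2.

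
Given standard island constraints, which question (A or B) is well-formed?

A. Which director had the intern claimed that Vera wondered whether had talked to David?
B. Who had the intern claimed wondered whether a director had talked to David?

In A, the wh-phrase is extracted from inside a wh-island (introduced by "whether"), which blocks movement.
In B, the extraction path crosses only that-complement boundaries, which are transparent.
So B is grammatical.

B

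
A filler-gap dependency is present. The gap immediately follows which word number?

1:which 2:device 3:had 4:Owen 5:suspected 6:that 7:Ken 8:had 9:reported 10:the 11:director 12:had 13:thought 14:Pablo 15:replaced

15

The displaced element is "which device" (word 2).
It is linked across 3 clause boundaries (that → Ø → Ø).
It functions as the direct object of "replaced", so the gap sits immediately after word 15 ("replaced").
Base order: Owen had suspected that Ken had reported the director had thought Pablo replaced which device.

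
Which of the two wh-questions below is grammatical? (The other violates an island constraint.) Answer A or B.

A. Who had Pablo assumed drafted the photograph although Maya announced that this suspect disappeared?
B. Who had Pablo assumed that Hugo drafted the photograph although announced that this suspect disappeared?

A

In B, the wh-phrase is extracted from inside an adjunct island (introduced by "although"), which blocks movement.
In A, the extraction path crosses only that-complement boundaries, which are transparent.
So A is grammatical.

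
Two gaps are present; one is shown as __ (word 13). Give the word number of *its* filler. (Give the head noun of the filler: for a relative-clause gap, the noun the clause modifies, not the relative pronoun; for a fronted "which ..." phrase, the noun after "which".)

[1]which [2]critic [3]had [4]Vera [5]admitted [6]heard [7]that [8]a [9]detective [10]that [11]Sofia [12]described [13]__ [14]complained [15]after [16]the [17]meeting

The marked gap is inside the relative clause, the direct object of "described".
Its filler is the head noun "detective" (via "that"), at word 9.
(The other dependency links word 2 to a gap after word 5.)

9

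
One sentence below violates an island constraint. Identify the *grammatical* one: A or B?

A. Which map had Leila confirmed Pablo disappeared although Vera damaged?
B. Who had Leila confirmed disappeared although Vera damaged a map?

In A, the wh-phrase is extracted from inside an adjunct island (introduced by "although"), which blocks movement.
In B, the extraction path crosses only that-complement boundaries, which are transparent.
So B is grammatical.

B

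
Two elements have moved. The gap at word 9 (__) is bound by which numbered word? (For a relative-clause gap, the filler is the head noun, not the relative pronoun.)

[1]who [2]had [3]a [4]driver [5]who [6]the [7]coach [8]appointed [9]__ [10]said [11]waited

4

The marked gap is inside the relative clause, the direct object of "appointed".
Its filler is the head noun "driver" (via "who"), at word 4.
(The other dependency links word 1 to a gap after word 10.)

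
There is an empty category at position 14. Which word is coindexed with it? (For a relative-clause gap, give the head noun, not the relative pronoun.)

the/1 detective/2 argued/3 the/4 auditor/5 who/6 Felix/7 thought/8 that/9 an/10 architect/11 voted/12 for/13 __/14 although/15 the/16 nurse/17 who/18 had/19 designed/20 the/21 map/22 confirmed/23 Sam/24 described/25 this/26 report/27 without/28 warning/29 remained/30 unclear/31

5

The gap at 14 is the prepositional object of "voted", inside a relative clause.
The relative pronoun is "who" (word 6); it is bound by the head noun immediately before it.
Its filler is the head noun "auditor", at word 5.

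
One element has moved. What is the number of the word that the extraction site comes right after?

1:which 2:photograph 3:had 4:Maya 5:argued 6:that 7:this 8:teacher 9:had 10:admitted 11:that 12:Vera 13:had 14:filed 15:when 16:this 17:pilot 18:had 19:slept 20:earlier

The displaced element is "which photograph" (word 2).
It is linked across 2 clause boundaries (that → that).
It functions as the direct object of "filed", so the gap sits immediately after word 14 ("filed").
Base order: Maya had argued that this teacher had admitted that Vera had filed which photograph when this pilot had slept earlier.

14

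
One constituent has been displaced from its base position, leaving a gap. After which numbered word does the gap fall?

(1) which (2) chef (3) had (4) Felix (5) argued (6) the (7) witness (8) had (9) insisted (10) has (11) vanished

The displaced element is "which chef" (word 2).
It is linked across 2 clause boundaries (Ø → Ø).
It functions as the subject of "vanished", so the gap sits immediately after word 9 ("insisted").
Base order: Felix had argued the witness had insisted which chef has vanished.

9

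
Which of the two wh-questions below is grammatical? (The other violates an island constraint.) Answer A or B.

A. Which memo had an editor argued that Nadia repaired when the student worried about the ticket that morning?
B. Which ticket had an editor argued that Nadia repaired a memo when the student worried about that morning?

In B, the wh-phrase is extracted from inside an adjunct island (introduced by "when"), which blocks movement.
In A, the extraction path crosses only that-complement boundaries, which are transparent.
So A is grammatical.

A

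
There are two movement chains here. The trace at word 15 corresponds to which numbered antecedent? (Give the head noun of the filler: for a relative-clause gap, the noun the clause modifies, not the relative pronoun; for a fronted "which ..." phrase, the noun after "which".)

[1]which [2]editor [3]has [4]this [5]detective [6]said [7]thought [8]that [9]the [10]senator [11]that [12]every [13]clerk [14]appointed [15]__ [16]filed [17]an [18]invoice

10

The marked gap is inside the relative clause, the direct object of "appointed".
Its filler is the head noun "senator" (via "that"), at word 10.
(The other dependency links word 2 to a gap after word 6.)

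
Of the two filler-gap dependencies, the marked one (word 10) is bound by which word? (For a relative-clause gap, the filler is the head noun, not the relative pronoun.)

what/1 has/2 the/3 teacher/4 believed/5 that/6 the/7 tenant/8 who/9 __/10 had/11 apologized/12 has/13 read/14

The marked gap is inside the relative clause, the subject of "apologized".
Its filler is the head noun "tenant" (via "who"), at word 8.
(The other dependency links word 1 to a gap after word 14.)

8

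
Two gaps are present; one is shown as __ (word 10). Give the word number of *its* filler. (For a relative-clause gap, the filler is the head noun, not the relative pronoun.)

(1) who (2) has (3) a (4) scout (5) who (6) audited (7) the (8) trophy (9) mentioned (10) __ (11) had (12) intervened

The marked gap is the subject of "intervened".
Its filler is the fronted wh-phrase "who", at word 1.
(The other dependency links word 4 to a gap after word 5.)

1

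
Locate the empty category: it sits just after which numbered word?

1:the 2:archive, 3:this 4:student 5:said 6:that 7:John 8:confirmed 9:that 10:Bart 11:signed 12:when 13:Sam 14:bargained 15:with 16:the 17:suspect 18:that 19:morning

The displaced element is "the archive" (word 2).
It is linked across 2 clause boundaries (that → that).
It functions as the direct object of "signed", so the gap sits immediately after word 11 ("signed").
Base order: This student said that John confirmed that Bart signed the archive when Sam bargained with the suspect that morning.

11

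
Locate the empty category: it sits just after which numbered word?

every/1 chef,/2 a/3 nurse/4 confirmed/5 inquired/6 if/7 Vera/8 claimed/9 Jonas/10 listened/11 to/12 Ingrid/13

5

The displaced element is "every chef" (word 2).
It is linked across 1 clause boundary (Ø).
It functions as the subject of "inquired", so the gap sits immediately after word 5 ("confirmed").
Base order: A nurse confirmed that every chef inquired if Vera claimed Jonas listened to Ingrid.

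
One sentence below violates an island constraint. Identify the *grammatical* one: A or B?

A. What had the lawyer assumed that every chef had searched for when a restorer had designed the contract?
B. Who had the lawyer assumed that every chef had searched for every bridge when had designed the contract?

In B, the wh-phrase is extracted from inside an adjunct island (introduced by "when"), which blocks movement.
In A, the extraction path crosses only that-complement boundaries, which are transparent.
So A is grammatical.

A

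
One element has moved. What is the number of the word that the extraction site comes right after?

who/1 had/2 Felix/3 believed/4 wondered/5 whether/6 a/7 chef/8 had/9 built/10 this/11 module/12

The displaced element is "who" (word 1).
It is linked across 1 clause boundary (Ø).
It functions as the subject of "wondered", so the gap sits immediately after word 4 ("believed").
Base order: Felix had believed who wondered whether a chef had built this module.

4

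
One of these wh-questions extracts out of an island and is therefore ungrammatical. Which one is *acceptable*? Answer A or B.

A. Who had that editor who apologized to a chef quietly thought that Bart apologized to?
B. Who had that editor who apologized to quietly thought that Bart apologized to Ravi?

A

In B, the wh-phrase is extracted from inside a complex-NP island (relative clause) (introduced by "who"), which blocks movement.
In A, the extraction path crosses only that-complement boundaries, which are transparent.
So A is grammatical.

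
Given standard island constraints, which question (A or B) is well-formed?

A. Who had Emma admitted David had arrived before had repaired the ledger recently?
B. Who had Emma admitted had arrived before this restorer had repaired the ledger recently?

In A, the wh-phrase is extracted from inside an adjunct island (introduced by "before"), which blocks movement.
In B, the extraction path crosses only that-complement boundaries, which are transparent.
So B is grammatical.

B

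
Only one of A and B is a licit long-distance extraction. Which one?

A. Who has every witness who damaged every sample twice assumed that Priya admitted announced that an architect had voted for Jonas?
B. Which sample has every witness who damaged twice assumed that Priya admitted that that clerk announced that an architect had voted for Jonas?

In B, the wh-phrase is extracted from inside a complex-NP island (relative clause) (introduced by "who"), which blocks movement.
In A, the extraction path crosses only that-complement boundaries, which are transparent.
So A is grammatical.

A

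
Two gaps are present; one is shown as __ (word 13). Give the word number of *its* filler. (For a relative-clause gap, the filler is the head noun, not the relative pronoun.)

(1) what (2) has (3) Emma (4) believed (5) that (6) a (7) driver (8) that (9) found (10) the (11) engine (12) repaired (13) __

The marked gap is the direct object of "repaired".
Its filler is the fronted wh-phrase "what", at word 1.
(The other dependency links word 7 to a gap after word 8.)

1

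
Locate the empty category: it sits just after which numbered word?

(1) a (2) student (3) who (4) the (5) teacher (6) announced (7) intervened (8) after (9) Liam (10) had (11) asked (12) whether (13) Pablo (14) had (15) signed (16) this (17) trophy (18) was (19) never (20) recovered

The displaced element is "a student" (word 2).
It is linked across 1 clause boundary (Ø).
It functions as the subject of "intervened", so the gap sits immediately after word 6 ("announced").
Base order: The teacher announced that a student intervened after Liam had asked whether Pablo had signed this trophy.

6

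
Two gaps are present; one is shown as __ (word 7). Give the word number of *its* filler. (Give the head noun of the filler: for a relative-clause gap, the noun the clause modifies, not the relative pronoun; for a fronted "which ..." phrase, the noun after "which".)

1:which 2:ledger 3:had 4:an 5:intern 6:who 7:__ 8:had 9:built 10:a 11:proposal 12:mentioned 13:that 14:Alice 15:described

The marked gap is inside the relative clause, the subject of "built".
Its filler is the head noun "intern" (via "who"), at word 5.
(The other dependency links word 2 to a gap after word 15.)

5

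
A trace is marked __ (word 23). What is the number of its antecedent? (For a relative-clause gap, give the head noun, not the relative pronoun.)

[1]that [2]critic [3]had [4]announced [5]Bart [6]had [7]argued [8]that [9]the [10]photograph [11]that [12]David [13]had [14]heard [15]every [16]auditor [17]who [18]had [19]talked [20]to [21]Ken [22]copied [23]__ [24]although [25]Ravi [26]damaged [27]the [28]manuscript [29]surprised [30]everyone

10

The gap at 23 is the object of "copied", inside a relative clause.
The relative pronoun is "that" (word 11); it is bound by the head noun immediately before it.
Its filler is the head noun "photograph", at word 10.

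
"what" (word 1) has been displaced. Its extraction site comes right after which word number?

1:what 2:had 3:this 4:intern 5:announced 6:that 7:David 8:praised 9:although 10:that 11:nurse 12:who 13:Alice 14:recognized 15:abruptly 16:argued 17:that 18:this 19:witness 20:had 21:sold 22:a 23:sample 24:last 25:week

The displaced element is "what" (word 1).
It is linked across 1 clause boundary (that).
It functions as the direct object of "praised", so the gap sits immediately after word 8 ("praised").
Base order: This intern had announced that David praised what although that nurse who Alice recognized abruptly argued that this witness had sold a sample last week.

8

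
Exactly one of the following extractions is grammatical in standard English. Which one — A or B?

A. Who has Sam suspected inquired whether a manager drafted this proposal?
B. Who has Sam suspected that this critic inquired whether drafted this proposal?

In B, the wh-phrase is extracted from inside a wh-island (introduced by "whether"), which blocks movement.
In A, the extraction path crosses only that-complement boundaries, which are transparent.
So A is grammatical.

A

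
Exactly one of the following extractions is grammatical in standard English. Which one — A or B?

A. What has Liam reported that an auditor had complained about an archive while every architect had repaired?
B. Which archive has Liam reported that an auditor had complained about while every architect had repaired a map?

B

In A, the wh-phrase is extracted from inside an adjunct island (introduced by "while"), which blocks movement.
In B, the extraction path crosses only that-complement boundaries, which are transparent.
So B is grammatical.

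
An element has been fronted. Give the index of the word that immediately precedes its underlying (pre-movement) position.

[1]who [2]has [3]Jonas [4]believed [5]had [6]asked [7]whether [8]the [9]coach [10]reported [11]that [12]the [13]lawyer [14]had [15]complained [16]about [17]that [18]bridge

4

The displaced element is "who" (word 1).
It is linked across 1 clause boundary (Ø).
It functions as the subject of "asked", so the gap sits immediately after word 4 ("believed").
Base order: Jonas has believed that who had asked whether the coach reported that the lawyer had complained about that bridge.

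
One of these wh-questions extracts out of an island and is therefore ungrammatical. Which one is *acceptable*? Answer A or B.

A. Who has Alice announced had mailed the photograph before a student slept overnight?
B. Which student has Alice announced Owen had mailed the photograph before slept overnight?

A

In B, the wh-phrase is extracted from inside an adjunct island (introduced by "before"), which blocks movement.
In A, the extraction path crosses only that-complement boundaries, which are transparent.
So A is grammatical.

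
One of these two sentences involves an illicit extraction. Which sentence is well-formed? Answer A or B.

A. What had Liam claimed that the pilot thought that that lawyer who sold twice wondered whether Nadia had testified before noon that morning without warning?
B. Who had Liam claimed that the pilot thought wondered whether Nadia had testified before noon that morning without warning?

In A, the wh-phrase is extracted from inside a complex-NP island (relative clause) (introduced by "who"), which blocks movement.
In B, the extraction path crosses only that-complement boundaries, which are transparent.
So B is grammatical.

B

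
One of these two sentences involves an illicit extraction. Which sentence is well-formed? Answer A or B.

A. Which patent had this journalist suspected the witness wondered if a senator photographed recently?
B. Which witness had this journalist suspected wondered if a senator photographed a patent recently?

B

In A, the wh-phrase is extracted from inside a wh-island (introduced by "if"), which blocks movement.
In B, the extraction path crosses only that-complement boundaries, which are transparent.
So B is grammatical.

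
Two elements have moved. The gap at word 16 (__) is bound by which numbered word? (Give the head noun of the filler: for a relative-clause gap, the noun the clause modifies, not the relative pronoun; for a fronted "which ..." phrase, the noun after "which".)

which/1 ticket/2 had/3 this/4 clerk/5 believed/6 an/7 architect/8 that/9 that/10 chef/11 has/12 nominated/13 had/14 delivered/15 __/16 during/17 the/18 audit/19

2

The marked gap is the direct object of "delivered".
Its filler is the fronted wh-phrase "which ticket", at word 2.
(The other dependency links word 8 to a gap after word 13.)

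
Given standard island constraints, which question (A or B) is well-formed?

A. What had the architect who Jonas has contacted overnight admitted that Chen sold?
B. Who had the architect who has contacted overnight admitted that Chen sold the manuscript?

A

In B, the wh-phrase is extracted from inside a complex-NP island (relative clause) (introduced by "who"), which blocks movement.
In A, the extraction path crosses only that-complement boundaries, which are transparent.
So A is grammatical.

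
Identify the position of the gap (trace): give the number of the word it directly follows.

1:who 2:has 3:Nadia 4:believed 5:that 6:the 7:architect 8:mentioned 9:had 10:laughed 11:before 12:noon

The displaced element is "who" (word 1).
It is linked across 2 clause boundaries (that → Ø).
It functions as the subject of "laughed", so the gap sits immediately after word 8 ("mentioned").
Base order: Nadia has believed that the architect mentioned that who had laughed before noon.

8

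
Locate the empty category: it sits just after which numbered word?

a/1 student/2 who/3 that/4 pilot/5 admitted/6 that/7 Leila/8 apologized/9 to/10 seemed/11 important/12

10

The displaced element is "a student" (word 2).
It is linked across 1 clause boundary (that).
It functions as the object of the preposition "to" of "apologized", so the gap sits immediately after word 10 ("to").
Base order: That pilot admitted that Leila apologized to a student.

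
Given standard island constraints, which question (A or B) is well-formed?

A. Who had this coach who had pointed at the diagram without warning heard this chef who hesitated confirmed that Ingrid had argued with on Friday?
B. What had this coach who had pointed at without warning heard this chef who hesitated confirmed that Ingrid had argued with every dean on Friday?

A

In B, the wh-phrase is extracted from inside a complex-NP island (relative clause) (introduced by "who"), which blocks movement.
In A, the extraction path crosses only that-complement boundaries, which are transparent.
So A is grammatical.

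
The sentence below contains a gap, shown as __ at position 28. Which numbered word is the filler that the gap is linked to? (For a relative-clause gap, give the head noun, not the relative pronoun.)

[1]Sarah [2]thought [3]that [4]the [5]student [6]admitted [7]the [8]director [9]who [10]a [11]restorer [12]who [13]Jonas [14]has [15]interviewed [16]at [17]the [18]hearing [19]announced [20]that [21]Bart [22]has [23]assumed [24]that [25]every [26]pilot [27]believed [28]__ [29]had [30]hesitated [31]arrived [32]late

8

The gap at 28 is the subject of "hesitated", inside a relative clause.
The relative pronoun is "who" (word 9); it is bound by the head noun immediately before it.
Its filler is the head noun "director", at word 8.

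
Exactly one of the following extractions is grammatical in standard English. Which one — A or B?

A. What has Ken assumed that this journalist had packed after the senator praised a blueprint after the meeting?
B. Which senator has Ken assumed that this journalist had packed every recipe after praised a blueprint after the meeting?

In B, the wh-phrase is extracted from inside an adjunct island (introduced by "after"), which blocks movement.
In A, the extraction path crosses only that-complement boundaries, which are transparent.
So A is grammatical.

A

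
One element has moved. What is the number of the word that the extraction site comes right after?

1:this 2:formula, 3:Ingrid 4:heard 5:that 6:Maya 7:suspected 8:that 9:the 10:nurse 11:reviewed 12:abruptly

The displaced element is "this formula" (word 2).
It is linked across 2 clause boundaries (that → that).
It functions as the direct object of "reviewed", so the gap sits immediately after word 11 ("reviewed").
Base order: Ingrid heard that Maya suspected that the nurse reviewed this formula abruptly.

11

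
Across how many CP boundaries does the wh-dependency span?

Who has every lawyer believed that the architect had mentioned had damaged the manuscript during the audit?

"who" is extracted from the subject of "damaged".
Boundaries crossed, outermost first: [that], [Ø] — 2 in total.

2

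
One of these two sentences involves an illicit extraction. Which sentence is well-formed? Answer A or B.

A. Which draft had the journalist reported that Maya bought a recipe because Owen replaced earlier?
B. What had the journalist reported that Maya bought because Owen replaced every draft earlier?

B

In A, the wh-phrase is extracted from inside an adjunct island (introduced by "because"), which blocks movement.
In B, the extraction path crosses only that-complement boundaries, which are transparent.
So B is grammatical.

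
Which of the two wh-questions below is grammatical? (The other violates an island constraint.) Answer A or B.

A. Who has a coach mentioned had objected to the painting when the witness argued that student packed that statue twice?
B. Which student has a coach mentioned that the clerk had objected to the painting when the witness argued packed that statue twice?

A

In B, the wh-phrase is extracted from inside an adjunct island (introduced by "when"), which blocks movement.
In A, the extraction path crosses only that-complement boundaries, which are transparent.
So A is grammatical.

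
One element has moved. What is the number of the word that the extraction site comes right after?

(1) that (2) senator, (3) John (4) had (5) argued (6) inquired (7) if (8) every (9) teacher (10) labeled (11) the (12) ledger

5

The displaced element is "that senator" (word 2).
It is linked across 1 clause boundary (Ø).
It functions as the subject of "inquired", so the gap sits immediately after word 5 ("argued").
Base order: John had argued that senator inquired if every teacher labeled the ledger.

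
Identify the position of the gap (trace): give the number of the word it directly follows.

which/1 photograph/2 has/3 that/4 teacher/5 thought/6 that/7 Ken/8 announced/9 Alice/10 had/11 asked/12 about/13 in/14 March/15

The displaced element is "which photograph" (word 2).
It is linked across 2 clause boundaries (that → Ø).
It functions as the object of the preposition "about" of "asked", so the gap sits immediately after word 13 ("about").
Base order: That teacher has thought that Ken announced Alice had asked about which photograph in March.

13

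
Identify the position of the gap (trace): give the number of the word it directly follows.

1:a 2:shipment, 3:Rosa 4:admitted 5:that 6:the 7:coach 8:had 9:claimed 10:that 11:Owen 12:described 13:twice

12

The displaced element is "a shipment" (word 2).
It is linked across 2 clause boundaries (that → that).
It functions as the direct object of "described", so the gap sits immediately after word 12 ("described").
Base order: Rosa admitted that the coach had claimed that Owen described a shipment twice.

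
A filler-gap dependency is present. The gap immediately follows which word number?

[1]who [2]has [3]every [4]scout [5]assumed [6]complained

5

The displaced element is "who" (word 1).
It is linked across 1 clause boundary (Ø).
It functions as the subject of "complained", so the gap sits immediately after word 5 ("assumed").
Base order: Every scout has assumed that who complained.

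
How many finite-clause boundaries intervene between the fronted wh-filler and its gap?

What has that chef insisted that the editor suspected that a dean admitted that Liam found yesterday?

3

"what" is extracted from the object of "found".
Boundaries crossed, outermost first: [that], [that], [that] — 3 in total.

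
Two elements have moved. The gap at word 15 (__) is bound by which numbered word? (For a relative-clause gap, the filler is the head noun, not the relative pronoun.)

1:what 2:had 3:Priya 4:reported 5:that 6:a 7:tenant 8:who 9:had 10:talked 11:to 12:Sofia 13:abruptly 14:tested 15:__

1

The marked gap is the direct object of "tested".
Its filler is the fronted wh-phrase "what", at word 1.
(The other dependency links word 7 to a gap after word 8.)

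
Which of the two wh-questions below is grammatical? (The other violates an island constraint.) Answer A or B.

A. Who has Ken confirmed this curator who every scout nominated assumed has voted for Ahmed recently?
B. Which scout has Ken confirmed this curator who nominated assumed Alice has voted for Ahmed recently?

A

In B, the wh-phrase is extracted from inside a complex-NP island (relative clause) (introduced by "who"), which blocks movement.
In A, the extraction path crosses only that-complement boundaries, which are transparent.
So A is grammatical.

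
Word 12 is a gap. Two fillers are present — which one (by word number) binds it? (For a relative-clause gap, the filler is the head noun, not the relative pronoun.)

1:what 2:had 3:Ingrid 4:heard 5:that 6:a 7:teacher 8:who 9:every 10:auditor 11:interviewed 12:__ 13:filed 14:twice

7

The marked gap is inside the relative clause, the direct object of "interviewed".
Its filler is the head noun "teacher" (via "who"), at word 7.
(The other dependency links word 1 to a gap after word 13.)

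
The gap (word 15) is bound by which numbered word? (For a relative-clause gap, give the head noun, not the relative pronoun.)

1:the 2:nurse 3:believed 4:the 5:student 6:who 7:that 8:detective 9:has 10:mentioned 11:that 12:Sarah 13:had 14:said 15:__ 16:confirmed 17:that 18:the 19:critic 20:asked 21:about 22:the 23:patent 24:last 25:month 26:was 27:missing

The gap at 15 is the subject of "confirmed", inside a relative clause.
The relative pronoun is "who" (word 6); it is bound by the head noun immediately before it.
Its filler is the head noun "student", at word 5.

5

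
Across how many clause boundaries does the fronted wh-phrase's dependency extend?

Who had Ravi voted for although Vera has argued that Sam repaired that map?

"who" originates inside the matrix clause — no clause boundary is crossed.

0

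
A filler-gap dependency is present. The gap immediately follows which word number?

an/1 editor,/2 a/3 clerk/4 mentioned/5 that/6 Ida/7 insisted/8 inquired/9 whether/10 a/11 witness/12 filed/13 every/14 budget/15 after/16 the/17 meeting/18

8

The displaced element is "an editor" (word 2).
It is linked across 2 clause boundaries (that → Ø).
It functions as the subject of "inquired", so the gap sits immediately after word 8 ("insisted").
Base order: A clerk mentioned that Ida insisted that an editor inquired whether a witness filed every budget after the meeting.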